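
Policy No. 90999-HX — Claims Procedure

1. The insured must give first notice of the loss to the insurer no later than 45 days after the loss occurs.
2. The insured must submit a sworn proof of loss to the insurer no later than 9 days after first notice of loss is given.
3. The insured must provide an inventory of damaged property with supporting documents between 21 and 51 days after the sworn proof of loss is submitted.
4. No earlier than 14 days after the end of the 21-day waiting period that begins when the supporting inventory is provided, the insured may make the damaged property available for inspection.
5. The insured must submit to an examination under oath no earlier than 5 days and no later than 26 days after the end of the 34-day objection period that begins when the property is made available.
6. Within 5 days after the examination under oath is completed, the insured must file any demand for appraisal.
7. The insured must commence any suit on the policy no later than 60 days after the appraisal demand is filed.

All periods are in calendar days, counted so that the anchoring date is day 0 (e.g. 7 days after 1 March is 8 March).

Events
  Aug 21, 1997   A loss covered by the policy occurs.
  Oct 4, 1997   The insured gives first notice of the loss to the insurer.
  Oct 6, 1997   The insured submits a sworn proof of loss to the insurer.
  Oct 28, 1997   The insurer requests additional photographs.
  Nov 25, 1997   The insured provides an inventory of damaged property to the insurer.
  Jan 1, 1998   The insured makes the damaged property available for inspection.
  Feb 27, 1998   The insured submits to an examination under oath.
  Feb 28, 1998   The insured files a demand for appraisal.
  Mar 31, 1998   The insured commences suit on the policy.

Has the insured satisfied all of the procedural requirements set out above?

Step 1: 45 days after Aug 21, 1997 (when the loss occurs) is Oct 5, 1997; done Oct 4, 1997 — timely.
Step 2: 9 days after Oct 4, 1997 (when first notice of loss is given) is Oct 13, 1997; completed Oct 6, 1997, before the deadline.
Step 3: the window is 21–51 days after Oct 6, 1997 (when the sworn proof of loss is submitted), so Oct 27, 1997 through Nov 26, 1997; done Nov 25, 1997 — within the window.
Step 4: the earliest permitted date is 14 days after Dec 16, 1997 (end of the 21-day waiting period, which began when the supporting inventory is provided on Nov 25, 1997), i.e. Dec 30, 1997; done Jan 1, 1998, after the minimum wait.
Step 5: the window is 5–26 days after Feb 4, 1998 (end of the 34-day objection period, which began when the property is made available on Jan 1, 1998), so Feb 9, 1998 through Mar 2, 1998; Feb 27, 1998 falls inside that range.
Step 6: 5 days after Feb 27, 1998 (when the examination under oath is completed) is Mar 4, 1998; completed Feb 28, 1998, before the deadline.
Step 7: 60 days after Feb 28, 1998 (when the appraisal demand is filed) is Apr 29, 1998; Mar 31, 1998 is within that limit.

Yes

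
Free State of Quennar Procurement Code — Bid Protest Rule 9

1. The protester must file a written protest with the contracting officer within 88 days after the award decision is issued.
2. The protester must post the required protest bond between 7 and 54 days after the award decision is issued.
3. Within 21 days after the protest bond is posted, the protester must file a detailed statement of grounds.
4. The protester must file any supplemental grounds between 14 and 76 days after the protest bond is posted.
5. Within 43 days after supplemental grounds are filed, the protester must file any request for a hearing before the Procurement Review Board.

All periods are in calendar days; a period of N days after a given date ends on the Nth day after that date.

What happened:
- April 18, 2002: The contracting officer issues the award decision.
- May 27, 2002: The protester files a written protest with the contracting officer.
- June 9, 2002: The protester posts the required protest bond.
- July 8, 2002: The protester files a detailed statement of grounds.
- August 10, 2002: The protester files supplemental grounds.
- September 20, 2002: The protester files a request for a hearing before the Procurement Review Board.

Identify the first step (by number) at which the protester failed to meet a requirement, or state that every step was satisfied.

Step 3

(1) due by April 18, 2002 + 88 days = July 15, 2002; completed May 27, 2002, before the deadline.
(2) the permitted window runs from April 18, 2002 + 7 = April 25, 2002 to April 18, 2002 + 54 = June 11, 2002; June 9, 2002 falls inside that range.
(3) due by June 9, 2002 + 21 days = June 30, 2002; not done until July 8, 2002, 8 days after the deadline.
That is the first point of non-compliance.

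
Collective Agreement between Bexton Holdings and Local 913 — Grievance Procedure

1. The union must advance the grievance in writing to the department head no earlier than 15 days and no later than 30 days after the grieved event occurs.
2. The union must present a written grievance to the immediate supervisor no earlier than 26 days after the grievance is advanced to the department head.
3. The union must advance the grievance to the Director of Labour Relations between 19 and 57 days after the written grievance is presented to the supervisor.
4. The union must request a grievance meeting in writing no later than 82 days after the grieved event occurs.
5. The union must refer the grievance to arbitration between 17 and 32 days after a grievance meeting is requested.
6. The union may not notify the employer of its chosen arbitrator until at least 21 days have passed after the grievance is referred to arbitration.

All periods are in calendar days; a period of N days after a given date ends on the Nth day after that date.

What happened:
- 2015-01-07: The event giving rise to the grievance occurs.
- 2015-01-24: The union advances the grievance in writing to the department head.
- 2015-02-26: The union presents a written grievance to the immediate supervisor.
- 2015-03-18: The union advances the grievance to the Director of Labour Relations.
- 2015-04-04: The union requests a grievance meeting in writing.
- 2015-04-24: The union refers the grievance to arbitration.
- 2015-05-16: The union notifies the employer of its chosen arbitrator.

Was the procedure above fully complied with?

Step 1: the window is 15–30 days after 2015-01-07 (when the grieved event occurs), so 2015-01-22 through 2015-02-06; done 2015-01-24 — within the window.
Step 2: the earliest permitted date is 26 days after 2015-01-24 (when the grievance is advanced to the department head), i.e. 2015-02-19; done 2015-02-26 — permitted.
Step 3: the window is 19–57 days after 2015-02-26 (when the written grievance is presented to the supervisor), so 2015-03-17 through 2015-04-24; done 2015-03-18, which is between those dates.
Step 4: 82 days after 2015-01-07 (when the grieved event occurs) is 2015-03-30; 2015-04-04 misses that deadline by 5 days.
Later steps need not be reached.

No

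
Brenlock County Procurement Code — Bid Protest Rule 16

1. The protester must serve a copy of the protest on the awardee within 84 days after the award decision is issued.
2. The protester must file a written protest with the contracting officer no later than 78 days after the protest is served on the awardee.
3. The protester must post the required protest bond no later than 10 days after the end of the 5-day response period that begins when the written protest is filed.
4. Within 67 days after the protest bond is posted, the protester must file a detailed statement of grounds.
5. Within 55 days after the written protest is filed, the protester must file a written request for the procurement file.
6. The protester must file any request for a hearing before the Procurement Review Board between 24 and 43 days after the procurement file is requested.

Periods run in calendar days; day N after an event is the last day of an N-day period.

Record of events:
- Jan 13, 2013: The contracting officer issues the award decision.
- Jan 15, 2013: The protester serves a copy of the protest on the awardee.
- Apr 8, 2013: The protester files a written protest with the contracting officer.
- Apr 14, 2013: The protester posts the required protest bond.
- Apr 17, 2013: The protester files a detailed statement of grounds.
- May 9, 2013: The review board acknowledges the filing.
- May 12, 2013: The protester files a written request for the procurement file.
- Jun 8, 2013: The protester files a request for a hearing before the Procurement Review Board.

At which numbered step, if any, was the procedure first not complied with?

(1) due by Jan 13, 2013 + 84 days = Apr 7, 2013; done Jan 15, 2013 — timely.
(2) due by Jan 15, 2013 + 78 days = Apr 3, 2013; Apr 8, 2013 misses that deadline by 5 days.

Step 2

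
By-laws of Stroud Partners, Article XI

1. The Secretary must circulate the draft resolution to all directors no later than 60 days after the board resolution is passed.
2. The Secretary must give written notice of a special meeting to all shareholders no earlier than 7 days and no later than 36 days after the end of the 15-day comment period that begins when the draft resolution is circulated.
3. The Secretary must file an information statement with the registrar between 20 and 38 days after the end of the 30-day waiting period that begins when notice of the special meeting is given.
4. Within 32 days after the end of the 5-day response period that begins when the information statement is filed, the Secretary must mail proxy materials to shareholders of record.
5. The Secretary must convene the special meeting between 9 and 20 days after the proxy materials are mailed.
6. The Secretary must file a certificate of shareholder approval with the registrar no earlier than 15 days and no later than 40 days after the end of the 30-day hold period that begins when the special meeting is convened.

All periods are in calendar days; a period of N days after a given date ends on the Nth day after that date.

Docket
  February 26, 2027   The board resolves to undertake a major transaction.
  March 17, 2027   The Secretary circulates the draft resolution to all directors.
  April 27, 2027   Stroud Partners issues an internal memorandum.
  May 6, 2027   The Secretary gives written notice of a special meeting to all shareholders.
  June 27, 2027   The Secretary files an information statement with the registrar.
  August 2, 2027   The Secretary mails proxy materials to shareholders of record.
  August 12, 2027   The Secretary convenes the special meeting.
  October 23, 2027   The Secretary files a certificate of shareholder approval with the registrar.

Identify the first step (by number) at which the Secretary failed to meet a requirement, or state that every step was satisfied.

(1) due by February 26, 2027 + 60 days = April 27, 2027; March 17, 2027 is within that limit.
(2) the permitted window runs from April 1, 2027 + 7 = April 8, 2027 to April 1, 2027 + 36 = May 7, 2027; done May 6, 2027 — within the window.
(3) the permitted window runs from June 5, 2027 + 20 = June 25, 2027 to June 5, 2027 + 38 = July 13, 2027; June 27, 2027 falls inside that range.
(4) due by July 2, 2027 + 32 days = August 3, 2027; done August 2, 2027 — timely.
(5) the permitted window runs from August 2, 2027 + 9 = August 11, 2027 to August 2, 2027 + 20 = August 22, 2027; done August 12, 2027 — within the window.
(6) the permitted window runs from September 11, 2027 + 15 = September 26, 2027 to September 11, 2027 + 40 = October 21, 2027; done October 23, 2027 — 2 days after the window closed.
No need to go further; step 6 was not satisfied.

Step 6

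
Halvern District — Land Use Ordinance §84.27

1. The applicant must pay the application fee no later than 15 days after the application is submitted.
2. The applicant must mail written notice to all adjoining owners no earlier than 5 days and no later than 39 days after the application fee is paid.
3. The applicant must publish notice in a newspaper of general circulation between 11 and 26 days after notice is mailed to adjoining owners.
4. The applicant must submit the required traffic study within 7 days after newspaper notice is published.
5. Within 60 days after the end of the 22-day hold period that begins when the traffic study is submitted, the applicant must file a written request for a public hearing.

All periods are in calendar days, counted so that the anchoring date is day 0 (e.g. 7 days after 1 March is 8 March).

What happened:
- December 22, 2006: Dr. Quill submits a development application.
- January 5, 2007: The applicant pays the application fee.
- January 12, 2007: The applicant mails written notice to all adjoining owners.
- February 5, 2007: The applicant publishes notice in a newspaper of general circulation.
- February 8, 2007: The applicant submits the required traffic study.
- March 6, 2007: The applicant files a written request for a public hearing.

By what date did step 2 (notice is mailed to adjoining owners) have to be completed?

February 13, 2007

Step 2 runs from January 5, 2007, when the application fee is paid. The window is 5–39 days after January 5, 2007; it closes on February 13, 2007.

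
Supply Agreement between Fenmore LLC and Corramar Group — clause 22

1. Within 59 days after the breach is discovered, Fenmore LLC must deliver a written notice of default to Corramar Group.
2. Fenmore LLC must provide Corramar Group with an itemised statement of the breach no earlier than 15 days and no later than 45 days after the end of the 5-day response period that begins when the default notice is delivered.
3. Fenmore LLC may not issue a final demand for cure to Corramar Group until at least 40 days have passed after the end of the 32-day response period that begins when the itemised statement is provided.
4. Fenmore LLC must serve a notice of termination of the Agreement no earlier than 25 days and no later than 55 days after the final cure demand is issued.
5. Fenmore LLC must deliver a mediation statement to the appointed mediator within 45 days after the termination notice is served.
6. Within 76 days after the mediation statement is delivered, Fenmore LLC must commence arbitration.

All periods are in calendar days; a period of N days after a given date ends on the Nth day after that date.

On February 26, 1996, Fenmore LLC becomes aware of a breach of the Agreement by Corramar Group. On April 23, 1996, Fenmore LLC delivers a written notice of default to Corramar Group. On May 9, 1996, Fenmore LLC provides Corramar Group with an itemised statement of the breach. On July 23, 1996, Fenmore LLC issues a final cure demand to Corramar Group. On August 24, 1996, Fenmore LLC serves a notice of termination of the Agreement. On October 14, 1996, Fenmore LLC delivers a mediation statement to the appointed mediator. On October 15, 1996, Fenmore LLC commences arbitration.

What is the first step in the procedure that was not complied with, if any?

Step 2

Step 1: 59 days after February 26, 1996 (when the breach is discovered) is April 25, 1996; completed April 23, 1996, before the deadline.
Step 2: the window is 15–45 days after April 28, 1996 (end of the 5-day response period, which began when the default notice is delivered on April 23, 1996), so May 13, 1996 through June 12, 1996; May 9, 1996 is 4 days too early.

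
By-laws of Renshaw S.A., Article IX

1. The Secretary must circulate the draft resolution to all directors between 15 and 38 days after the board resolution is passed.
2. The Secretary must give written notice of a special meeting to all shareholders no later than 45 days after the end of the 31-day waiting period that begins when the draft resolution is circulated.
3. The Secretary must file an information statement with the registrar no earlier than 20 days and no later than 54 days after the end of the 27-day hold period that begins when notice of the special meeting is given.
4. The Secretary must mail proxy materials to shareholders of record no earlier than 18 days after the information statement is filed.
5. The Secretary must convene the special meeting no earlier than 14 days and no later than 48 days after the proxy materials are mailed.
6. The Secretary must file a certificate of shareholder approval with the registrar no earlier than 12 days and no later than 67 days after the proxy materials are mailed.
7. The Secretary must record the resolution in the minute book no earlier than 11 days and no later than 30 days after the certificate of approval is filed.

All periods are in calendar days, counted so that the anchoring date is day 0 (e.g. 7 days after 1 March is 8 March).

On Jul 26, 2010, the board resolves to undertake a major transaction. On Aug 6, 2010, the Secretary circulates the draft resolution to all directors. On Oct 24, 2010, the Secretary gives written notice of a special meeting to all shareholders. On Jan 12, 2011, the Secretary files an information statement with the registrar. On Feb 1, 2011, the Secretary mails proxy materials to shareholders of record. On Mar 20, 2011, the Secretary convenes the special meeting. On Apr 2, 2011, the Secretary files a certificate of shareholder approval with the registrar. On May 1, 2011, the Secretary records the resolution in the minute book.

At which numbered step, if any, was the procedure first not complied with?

Step 1

(1) the permitted window runs from Jul 26, 2010 + 15 = Aug 10, 2010 to Jul 26, 2010 + 38 = Sep 2, 2010; done Aug 6, 2010 — 4 days before the window opened.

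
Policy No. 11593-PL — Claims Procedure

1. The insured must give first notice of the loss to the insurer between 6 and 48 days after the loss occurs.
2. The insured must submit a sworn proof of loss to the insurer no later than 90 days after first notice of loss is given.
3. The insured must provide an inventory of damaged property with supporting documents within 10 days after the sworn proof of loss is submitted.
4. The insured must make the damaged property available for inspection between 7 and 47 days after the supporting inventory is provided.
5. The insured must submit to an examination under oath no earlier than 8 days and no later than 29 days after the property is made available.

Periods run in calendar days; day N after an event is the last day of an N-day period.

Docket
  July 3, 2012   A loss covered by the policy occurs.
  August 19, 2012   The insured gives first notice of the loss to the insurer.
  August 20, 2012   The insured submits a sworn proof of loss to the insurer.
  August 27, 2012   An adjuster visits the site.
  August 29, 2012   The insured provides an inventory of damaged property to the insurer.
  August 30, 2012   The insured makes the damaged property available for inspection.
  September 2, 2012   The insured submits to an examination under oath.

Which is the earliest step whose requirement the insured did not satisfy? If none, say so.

Step 1 — 6 and 48 days from July 3, 2012 (when the loss occurs) are July 9, 2012 and August 20, 2012 respectively; August 19, 2012 falls inside that range.
Step 2 — counting 90 days from August 19, 2012 (when first notice of loss is given) gives a deadline of November 17, 2012; August 20, 2012 is within that limit.
Step 3 — counting 10 days from August 20, 2012 (when the sworn proof of loss is submitted) gives a deadline of August 30, 2012; completed August 29, 2012, before the deadline.
Step 4 — 7 and 47 days from August 29, 2012 (when the supporting inventory is provided) are September 5, 2012 and October 15, 2012 respectively; done August 30, 2012 — 6 days before the window opened.
No need to go further; step 4 was not satisfied.

Step 4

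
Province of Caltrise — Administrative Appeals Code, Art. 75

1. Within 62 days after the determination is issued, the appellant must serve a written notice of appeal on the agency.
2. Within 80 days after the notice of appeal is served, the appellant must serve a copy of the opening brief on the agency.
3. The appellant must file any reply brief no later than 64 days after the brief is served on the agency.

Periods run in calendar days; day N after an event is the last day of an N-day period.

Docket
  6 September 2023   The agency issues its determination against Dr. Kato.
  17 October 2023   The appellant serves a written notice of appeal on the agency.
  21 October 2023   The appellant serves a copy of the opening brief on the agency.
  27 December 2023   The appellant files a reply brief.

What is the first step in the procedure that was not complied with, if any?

Step 3

(1) due by 6 September 2023 + 62 days = 7 November 2023; completed 17 October 2023, before the deadline.
(2) due by 17 October 2023 + 80 days = 5 January 2024; 21 October 2023 is within that limit.
(3) due by 21 October 2023 + 64 days = 24 December 2023; not done until 27 December 2023, 3 days after the deadline.
The analysis stops there.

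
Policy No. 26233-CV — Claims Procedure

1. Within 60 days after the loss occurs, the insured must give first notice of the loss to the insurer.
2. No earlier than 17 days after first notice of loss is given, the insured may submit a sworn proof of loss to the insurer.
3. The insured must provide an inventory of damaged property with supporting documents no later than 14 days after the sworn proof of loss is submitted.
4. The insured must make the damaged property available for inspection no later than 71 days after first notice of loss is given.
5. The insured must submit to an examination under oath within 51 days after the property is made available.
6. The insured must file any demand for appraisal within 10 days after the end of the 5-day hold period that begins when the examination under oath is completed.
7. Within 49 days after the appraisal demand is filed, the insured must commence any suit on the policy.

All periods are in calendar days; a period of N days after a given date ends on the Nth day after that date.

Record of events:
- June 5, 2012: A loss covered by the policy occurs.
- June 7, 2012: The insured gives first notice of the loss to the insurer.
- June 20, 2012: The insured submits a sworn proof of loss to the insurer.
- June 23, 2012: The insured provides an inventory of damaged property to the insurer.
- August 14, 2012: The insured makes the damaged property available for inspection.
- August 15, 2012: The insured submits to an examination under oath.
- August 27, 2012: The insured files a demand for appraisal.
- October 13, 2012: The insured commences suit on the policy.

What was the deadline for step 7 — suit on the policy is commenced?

Step 7 runs from August 27, 2012, when the appraisal demand is filed. 49 days after August 27, 2012 is October 15, 2012.

October 15, 2012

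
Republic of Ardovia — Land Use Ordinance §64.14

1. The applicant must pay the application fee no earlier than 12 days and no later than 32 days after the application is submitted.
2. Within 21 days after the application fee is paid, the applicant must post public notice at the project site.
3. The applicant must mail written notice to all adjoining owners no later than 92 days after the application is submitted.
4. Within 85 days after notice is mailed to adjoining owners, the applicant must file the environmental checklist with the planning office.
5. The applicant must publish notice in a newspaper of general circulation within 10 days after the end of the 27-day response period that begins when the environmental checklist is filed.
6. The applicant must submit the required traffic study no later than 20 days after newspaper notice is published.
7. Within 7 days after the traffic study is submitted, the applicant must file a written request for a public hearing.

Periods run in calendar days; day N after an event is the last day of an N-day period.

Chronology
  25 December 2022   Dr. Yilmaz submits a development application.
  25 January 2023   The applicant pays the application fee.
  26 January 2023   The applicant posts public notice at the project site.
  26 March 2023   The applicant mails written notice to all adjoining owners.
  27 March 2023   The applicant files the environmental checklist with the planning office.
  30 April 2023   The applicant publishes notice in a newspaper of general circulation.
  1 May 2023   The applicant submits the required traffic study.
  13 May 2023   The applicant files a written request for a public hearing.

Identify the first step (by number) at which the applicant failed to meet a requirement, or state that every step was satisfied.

(1) the permitted window runs from 25 December 2022 + 12 = 6 January 2023 to 25 December 2022 + 32 = 26 January 2023; 25 January 2023 falls inside that range.
(2) due by 25 January 2023 + 21 days = 15 February 2023; completed 26 January 2023, before the deadline.
(3) due by 25 December 2022 + 92 days = 27 March 2023; completed 26 March 2023, before the deadline.
(4) due by 26 March 2023 + 85 days = 19 June 2023; done 27 March 2023 — timely.
(5) due by 23 April 2023 + 10 days = 3 May 2023; done 30 April 2023 — timely.
(6) due by 30 April 2023 + 20 days = 20 May 2023; 1 May 2023 is within that limit.
(7) due by 1 May 2023 + 7 days = 8 May 2023; 13 May 2023 misses that deadline by 5 days.
Later steps need not be reached.

Step 7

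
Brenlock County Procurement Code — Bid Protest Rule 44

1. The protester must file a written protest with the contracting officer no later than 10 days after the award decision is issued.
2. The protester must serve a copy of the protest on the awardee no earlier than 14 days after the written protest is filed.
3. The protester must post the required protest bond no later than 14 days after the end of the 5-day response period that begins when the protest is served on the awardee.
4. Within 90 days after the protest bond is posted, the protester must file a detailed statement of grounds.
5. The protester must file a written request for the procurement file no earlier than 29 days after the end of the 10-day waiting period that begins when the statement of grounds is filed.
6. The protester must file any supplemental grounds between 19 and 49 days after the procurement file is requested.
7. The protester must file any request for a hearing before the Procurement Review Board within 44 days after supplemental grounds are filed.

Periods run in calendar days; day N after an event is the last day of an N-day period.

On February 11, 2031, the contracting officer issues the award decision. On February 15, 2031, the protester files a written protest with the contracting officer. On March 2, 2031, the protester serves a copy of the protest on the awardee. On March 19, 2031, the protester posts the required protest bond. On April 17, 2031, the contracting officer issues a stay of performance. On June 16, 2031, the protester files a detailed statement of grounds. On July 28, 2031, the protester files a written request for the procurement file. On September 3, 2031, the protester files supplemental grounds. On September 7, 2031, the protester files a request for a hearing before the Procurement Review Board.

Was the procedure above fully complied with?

Step 1: 10 days after February 11, 2031 (when the award decision is issued) is February 21, 2031; completed February 15, 2031, before the deadline.
Step 2: the earliest permitted date is 14 days after February 15, 2031 (when the written protest is filed), i.e. March 1, 2031; done March 2, 2031 — permitted.
Step 3: 14 days after March 7, 2031 (end of the 5-day response period, which began when the protest is served on the awardee on March 2, 2031) is March 21, 2031; completed March 19, 2031, before the deadline.
Step 4: 90 days after March 19, 2031 (when the protest bond is posted) is June 17, 2031; completed June 16, 2031, before the deadline.
Step 5: the earliest permitted date is 29 days after June 26, 2031 (end of the 10-day waiting period, which began when the statement of grounds is filed on June 16, 2031), i.e. July 25, 2031; done July 28, 2031 — permitted.
Step 6: the window is 19–49 days after July 28, 2031 (when the procurement file is requested), so August 16, 2031 through September 15, 2031; done September 3, 2031 — within the window.
Step 7: 44 days after September 3, 2031 (when supplemental grounds are filed) is October 17, 2031; September 7, 2031 is within that limit.

Yes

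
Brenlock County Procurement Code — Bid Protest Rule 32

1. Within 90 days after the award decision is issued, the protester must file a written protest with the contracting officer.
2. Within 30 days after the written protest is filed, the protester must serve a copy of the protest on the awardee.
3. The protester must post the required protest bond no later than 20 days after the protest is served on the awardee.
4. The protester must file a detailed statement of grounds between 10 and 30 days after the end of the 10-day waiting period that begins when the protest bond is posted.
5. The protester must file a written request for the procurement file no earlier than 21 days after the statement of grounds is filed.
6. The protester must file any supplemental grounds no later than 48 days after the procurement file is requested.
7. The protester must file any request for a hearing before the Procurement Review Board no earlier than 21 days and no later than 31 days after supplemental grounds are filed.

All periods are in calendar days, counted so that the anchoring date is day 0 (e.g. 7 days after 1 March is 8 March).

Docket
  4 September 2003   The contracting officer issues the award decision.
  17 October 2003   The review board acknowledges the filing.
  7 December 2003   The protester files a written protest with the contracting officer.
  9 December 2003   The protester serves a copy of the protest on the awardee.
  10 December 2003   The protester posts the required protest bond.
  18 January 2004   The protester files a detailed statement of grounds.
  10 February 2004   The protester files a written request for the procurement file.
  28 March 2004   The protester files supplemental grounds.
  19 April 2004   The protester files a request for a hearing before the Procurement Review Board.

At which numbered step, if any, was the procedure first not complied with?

Step 1 — counting 90 days from 4 September 2003 (when the award decision is issued) gives a deadline of 3 December 2003; not done until 7 December 2003, 4 days after the deadline.
That is the first point of non-compliance.

Step 1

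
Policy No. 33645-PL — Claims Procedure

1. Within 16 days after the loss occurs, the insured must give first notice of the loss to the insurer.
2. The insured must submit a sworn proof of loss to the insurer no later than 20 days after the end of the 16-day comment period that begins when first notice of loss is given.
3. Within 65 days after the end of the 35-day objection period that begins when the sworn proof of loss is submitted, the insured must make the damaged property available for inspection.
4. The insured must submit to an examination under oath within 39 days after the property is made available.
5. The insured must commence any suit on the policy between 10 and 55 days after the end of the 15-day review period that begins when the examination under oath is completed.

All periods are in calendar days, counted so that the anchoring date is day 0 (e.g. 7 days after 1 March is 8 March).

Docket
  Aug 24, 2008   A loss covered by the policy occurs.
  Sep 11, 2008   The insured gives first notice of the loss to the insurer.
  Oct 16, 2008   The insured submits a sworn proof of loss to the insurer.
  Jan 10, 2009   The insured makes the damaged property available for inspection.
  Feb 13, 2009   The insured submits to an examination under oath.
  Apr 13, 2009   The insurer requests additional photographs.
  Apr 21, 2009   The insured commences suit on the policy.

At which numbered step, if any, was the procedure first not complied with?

Step 1: 16 days after Aug 24, 2008 (when the loss occurs) is Sep 9, 2008; done Sep 11, 2008 — 2 days late.

Step 1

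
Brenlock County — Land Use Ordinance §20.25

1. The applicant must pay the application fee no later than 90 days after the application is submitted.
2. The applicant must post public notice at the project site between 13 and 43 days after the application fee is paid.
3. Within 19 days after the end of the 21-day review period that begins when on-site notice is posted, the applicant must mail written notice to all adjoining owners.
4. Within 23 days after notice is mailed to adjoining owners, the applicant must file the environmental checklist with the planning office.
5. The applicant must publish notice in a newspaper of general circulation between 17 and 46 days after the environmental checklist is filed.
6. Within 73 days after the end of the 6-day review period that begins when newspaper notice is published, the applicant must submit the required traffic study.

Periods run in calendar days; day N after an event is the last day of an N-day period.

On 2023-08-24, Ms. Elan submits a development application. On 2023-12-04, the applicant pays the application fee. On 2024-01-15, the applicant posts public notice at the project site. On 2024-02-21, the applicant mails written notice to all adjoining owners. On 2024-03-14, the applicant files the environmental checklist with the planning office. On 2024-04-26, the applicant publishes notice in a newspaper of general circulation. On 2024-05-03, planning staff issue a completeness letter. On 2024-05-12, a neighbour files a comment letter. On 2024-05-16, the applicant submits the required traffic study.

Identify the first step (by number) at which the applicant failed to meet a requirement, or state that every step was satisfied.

Step 1: 90 days after 2023-08-24 (when the application is submitted) is 2023-11-22; done 2023-12-04 — 12 days late.
The procedure was therefore not followed at step 1.

Step 1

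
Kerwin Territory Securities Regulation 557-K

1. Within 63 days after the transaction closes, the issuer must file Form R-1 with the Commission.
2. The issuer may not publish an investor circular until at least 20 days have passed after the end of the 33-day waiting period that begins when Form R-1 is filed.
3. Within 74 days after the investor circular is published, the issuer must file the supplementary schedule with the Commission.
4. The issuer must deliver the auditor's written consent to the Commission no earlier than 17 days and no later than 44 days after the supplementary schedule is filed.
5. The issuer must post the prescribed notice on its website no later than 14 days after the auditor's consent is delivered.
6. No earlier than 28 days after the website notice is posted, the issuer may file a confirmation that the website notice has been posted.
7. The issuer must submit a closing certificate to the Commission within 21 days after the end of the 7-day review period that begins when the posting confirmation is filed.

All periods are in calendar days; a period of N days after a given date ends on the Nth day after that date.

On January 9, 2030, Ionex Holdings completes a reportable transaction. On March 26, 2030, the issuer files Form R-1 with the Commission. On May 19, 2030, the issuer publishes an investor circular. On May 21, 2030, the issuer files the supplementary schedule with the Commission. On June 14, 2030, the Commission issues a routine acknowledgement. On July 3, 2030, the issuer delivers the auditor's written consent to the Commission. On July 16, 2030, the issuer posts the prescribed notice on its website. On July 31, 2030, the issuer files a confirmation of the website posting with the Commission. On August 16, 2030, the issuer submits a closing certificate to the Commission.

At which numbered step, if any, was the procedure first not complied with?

Step 1

(1) due by January 9, 2030 + 63 days = March 13, 2030; not done until March 26, 2030, 13 days after the deadline.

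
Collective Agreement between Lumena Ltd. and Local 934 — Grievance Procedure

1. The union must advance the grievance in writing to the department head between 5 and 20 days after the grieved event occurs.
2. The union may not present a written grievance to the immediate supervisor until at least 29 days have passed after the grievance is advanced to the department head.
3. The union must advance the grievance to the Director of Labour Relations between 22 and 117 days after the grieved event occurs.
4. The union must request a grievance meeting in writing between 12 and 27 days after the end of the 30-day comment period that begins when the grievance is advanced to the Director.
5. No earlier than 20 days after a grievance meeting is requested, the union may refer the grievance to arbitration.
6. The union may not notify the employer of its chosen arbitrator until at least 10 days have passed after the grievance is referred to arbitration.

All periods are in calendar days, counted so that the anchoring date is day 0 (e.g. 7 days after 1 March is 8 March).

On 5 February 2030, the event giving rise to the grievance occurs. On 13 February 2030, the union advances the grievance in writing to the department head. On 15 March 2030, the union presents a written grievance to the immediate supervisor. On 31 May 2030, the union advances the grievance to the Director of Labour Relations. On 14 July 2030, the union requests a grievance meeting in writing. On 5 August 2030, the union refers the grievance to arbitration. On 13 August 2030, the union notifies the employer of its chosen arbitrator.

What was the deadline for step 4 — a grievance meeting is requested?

27 July 2030

The grievance is advanced to the Director on 31 May 2030; the 30-day comment period therefore ends 30 June 2030, and step 4 runs from that date. The window is 12–27 days after 30 June 2030; it closes on 27 July 2030.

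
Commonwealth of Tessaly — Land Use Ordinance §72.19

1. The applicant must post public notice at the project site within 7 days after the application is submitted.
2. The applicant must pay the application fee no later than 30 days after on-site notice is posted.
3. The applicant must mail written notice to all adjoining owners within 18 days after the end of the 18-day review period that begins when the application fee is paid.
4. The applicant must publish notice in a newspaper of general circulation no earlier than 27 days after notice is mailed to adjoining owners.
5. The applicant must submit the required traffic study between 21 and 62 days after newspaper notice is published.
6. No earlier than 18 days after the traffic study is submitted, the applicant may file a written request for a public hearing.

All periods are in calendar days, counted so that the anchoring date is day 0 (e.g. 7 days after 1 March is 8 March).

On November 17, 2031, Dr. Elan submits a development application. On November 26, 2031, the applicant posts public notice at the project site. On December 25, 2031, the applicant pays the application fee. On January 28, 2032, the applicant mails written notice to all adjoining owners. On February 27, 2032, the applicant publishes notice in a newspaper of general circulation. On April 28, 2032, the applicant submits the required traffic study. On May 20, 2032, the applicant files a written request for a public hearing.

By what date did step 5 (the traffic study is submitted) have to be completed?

Step 5 runs from February 27, 2032, when newspaper notice is published. The window is 21–62 days after February 27, 2032; it closes on April 29, 2032.

April 29, 2032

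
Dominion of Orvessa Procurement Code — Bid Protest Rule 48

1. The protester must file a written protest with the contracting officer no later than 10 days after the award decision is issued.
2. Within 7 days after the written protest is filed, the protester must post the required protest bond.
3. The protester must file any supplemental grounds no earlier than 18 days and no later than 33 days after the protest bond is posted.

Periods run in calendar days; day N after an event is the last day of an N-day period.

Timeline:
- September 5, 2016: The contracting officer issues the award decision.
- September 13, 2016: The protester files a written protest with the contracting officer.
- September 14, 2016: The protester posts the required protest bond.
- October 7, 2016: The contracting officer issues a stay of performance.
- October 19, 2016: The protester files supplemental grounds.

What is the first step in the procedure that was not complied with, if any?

Step 1: 10 days after September 5, 2016 (when the award decision is issued) is September 15, 2016; completed September 13, 2016, before the deadline.
Step 2: 7 days after September 13, 2016 (when the written protest is filed) is September 20, 2016; done September 14, 2016 — timely.
Step 3: the window is 18–33 days after September 14, 2016 (when the protest bond is posted), so October 2, 2016 through October 17, 2016; October 19, 2016 is 2 days past the end of the window.
That is the first point of non-compliance.

Step 3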